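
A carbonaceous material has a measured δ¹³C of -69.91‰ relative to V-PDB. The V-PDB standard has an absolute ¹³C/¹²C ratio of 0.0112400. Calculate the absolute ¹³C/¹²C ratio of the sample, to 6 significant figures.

R_sample = R_standard × (δ¹³C/1000 + 1)
R_sample = 0.0112400 × (-69.91/1000 + 1) = 0.0112400 × 0.930090
R_sample = 0.0104542

0.0104542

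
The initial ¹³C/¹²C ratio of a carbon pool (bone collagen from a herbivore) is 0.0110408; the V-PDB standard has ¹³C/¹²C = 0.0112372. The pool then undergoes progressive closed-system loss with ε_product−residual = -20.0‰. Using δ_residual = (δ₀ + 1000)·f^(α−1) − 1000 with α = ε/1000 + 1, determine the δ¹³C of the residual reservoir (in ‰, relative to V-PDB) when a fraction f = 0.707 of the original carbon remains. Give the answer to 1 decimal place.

δ₀ = (0.0110408/0.0112372 − 1)×1000 = (0.982522 − 1)×1000 = -17.478‰
α − 1 = ε/1000 = -0.0200
f^(α−1) = 0.707^(-0.0200) = 1.006959
δ_res = (-17.478 + 1000) × 1.006959 − 1000 = 989.359 − 1000 = -10.64‰

-10.6‰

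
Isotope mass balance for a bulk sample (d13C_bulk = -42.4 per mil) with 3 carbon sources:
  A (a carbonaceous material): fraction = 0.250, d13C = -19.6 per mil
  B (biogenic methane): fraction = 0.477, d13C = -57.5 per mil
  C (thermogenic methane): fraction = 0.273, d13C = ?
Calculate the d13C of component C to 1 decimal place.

Isotope mass balance: δ_bulk = Σ fᵢ·δᵢ.
-42.4 = 0.250×(-19.6) + 0.477×(-57.5) + 0.273×δ_C
0.273·δ_C = -42.4 − (-32.328) = -10.072
δ_C = -10.072 / 0.273 = -36.90 per mil

-36.9 per mil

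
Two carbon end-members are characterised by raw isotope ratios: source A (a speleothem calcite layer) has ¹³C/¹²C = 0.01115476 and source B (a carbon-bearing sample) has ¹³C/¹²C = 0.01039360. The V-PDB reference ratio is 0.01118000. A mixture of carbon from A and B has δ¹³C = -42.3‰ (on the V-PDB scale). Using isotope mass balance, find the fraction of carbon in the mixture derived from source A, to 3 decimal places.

δ_A = (0.01115476/0.01118000 − 1)×1000 = (0.997742 − 1)×1000 = -2.258‰
δ_B = (0.01039360/0.01118000 − 1)×1000 = (0.929660 − 1)×1000 = -70.340‰
f_A = (δ_mix − δ_B)/(δ_A − δ_B) = (-42.3 − (-70.340))/(-2.258 − (-70.340))
f_A = 28.040 / 68.082 = 0.4119

0.412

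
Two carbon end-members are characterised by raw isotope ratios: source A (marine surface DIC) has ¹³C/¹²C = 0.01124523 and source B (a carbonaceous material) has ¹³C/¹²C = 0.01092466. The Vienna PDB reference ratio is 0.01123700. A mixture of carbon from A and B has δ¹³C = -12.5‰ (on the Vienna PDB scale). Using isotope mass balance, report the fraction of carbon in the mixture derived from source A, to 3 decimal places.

0.536

δ_A = (0.01124523/0.01123700 − 1)×1000 = (1.000732 − 1)×1000 = 0.732‰
δ_B = (0.01092466/0.01123700 − 1)×1000 = (0.972204 − 1)×1000 = -27.796‰
f_A = (δ_mix − δ_B)/(δ_A − δ_B) = (-12.5 − (-27.796))/(0.732 − (-27.796))
f_A = 15.296 / 28.528 = 0.5362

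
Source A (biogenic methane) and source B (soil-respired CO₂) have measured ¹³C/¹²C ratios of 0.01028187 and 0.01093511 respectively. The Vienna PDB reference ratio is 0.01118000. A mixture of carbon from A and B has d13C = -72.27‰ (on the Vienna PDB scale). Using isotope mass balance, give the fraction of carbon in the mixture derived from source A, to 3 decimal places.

0.862

δ_A = (0.01028187/0.01118000 − 1)×1000 = (0.919666 − 1)×1000 = -80.334‰
δ_B = (0.01093511/0.01118000 − 1)×1000 = (0.978096 − 1)×1000 = -21.904‰
f_A = (δ_mix − δ_B)/(δ_A − δ_B) = (-72.27 − (-21.904))/(-80.334 − (-21.904))
f_A = -50.366 / -58.429 = 0.8620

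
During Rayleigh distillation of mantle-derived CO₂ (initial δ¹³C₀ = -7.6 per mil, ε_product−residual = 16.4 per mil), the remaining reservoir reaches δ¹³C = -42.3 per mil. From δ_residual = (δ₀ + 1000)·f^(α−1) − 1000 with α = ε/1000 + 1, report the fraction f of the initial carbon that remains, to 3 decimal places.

α − 1 = ε/1000 = 0.0164
(δ_res + 1000)/(δ₀ + 1000) = (-42.3 + 1000)/(-7.6 + 1000) = 957.7/992.4 = 0.965034
f = 0.965034^(1/0.0164) = exp(ln(0.965034)/0.0164) = exp(-0.03559/0.0164)
f = exp(-2.1702) = 0.1142

0.114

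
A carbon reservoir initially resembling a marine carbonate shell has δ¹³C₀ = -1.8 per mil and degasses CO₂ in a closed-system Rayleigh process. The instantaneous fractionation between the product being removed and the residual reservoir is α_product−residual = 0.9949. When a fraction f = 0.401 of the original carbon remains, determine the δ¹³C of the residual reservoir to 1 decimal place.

Rayleigh residual: δ_res = (δ₀ + 1000)·f^(α−1) − 1000
α − 1 = -0.00510
f^(α−1) = 0.401^(-0.00510) = 1.004671
δ_res = (-1.8 + 1000) × 1.004671 − 1000 = 1002.863 − 1000 = 2.86 per mil

2.9 per mil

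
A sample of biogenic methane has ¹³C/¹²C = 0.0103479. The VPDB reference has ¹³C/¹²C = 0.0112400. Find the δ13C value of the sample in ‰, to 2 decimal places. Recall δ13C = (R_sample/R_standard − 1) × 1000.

δ13C = (R_sample / R_standard − 1) × 1000
R_sample / R_standard = 0.0103479 / 0.0112400 = 0.920632
δ13C = (0.920632 − 1) × 1000 = -79.368‰

-79.37‰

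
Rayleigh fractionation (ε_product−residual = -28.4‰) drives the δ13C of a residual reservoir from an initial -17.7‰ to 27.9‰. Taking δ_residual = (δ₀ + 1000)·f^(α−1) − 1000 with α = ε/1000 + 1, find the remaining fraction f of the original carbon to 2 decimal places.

α − 1 = ε/1000 = -0.0284
(δ_res + 1000)/(δ₀ + 1000) = (27.9 + 1000)/(-17.7 + 1000) = 1027.9/982.3 = 1.046422
f = 1.046422^(1/-0.0284) = exp(ln(1.046422)/-0.0284) = exp(0.04538/-0.0284)
f = exp(-1.5978) = 0.2023

0.20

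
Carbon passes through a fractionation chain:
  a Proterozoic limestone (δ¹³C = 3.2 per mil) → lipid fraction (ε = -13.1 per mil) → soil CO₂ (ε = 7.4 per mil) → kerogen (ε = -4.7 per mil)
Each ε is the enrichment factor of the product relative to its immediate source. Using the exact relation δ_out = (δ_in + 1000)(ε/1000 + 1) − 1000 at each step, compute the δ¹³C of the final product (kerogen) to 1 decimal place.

step 1: δ = (3.20 + 1000)·(-13.1/1000 + 1) − 1000 = -9.94 per mil
step 2: δ = (-9.94 + 1000)·(7.4/1000 + 1) − 1000 = -2.62 per mil
step 3: δ = (-2.62 + 1000)·(-4.7/1000 + 1) − 1000 = -7.30 per mil

-7.3 per mil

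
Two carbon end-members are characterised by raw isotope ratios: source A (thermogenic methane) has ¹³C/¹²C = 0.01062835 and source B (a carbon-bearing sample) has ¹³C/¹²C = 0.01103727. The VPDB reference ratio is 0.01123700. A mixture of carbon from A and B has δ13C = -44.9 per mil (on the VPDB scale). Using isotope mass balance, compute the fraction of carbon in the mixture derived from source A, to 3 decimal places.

0.745

δ_A = (0.01062835/0.01123700 − 1)×1000 = (0.945835 − 1)×1000 = -54.165 per mil
δ_B = (0.01103727/0.01123700 − 1)×1000 = (0.982226 − 1)×1000 = -17.774 per mil
f_A = (δ_mix − δ_B)/(δ_A − δ_B) = (-44.9 − (-17.774))/(-54.165 − (-17.774))
f_A = -27.126 / -36.390 = 0.7454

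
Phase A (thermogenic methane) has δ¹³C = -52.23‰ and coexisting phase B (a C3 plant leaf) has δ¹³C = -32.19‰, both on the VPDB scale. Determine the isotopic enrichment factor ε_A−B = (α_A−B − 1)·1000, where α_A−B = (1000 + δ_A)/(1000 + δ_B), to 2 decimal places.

α_A−B = (1000 + -52.23) / (1000 + -32.19) = 947.77 / 967.81 = 0.979293
ε_A−B = (0.979293 − 1) × 1000 = -20.707‰
(The approximation ε ≈ δ_A − δ_B would give -20.04‰.)

-20.71‰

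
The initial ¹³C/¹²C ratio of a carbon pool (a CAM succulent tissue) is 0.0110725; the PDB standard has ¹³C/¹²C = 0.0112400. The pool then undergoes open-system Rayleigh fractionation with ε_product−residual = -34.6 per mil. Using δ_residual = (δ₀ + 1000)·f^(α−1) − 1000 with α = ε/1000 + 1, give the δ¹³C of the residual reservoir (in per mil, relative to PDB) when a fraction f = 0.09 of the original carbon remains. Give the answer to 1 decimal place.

70.7 per mil

δ₀ = (0.0110725/0.0112400 − 1)×1000 = (0.985098 − 1)×1000 = -14.902 per mil
α − 1 = ε/1000 = -0.0346
f^(α−1) = 0.09^(-0.0346) = 1.086884
δ_res = (-14.902 + 1000) × 1.086884 − 1000 = 1070.687 − 1000 = 70.69 per mil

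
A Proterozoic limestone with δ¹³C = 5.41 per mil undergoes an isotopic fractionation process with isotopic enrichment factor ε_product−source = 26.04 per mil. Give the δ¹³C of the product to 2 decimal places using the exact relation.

Exactly, δ_product = (δ_source + 1000)·(ε/1000 + 1) − 1000.
δ_product = (5.41 + 1000) × (26.04/1000 + 1) − 1000
δ_product = 31.591 per mil

31.59 per mil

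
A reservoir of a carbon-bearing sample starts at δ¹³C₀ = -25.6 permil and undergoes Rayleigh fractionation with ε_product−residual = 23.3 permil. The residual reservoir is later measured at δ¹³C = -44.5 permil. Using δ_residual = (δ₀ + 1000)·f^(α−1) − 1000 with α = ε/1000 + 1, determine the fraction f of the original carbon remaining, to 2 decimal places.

α − 1 = ε/1000 = 0.0233
(δ_res + 1000)/(δ₀ + 1000) = (-44.5 + 1000)/(-25.6 + 1000) = 955.5/974.4 = 0.980603
f = 0.980603^(1/0.0233) = exp(ln(0.980603)/0.0233) = exp(-0.01959/0.0233)
f = exp(-0.8406) = 0.4314

0.43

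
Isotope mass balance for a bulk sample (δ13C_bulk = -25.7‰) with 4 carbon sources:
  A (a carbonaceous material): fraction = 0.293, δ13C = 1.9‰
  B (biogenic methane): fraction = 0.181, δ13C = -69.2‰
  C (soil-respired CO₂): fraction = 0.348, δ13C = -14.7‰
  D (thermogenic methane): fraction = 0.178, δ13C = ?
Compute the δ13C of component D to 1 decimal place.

Isotope mass balance: δ_bulk = Σ fᵢ·δᵢ.
-25.7 = 0.293×(1.9) + 0.181×(-69.2) + 0.348×(-14.7) + 0.178×δ_D
0.178·δ_D = -25.7 − (-17.084) = -8.616
δ_D = -8.616 / 0.178 = -48.40‰

-48.4‰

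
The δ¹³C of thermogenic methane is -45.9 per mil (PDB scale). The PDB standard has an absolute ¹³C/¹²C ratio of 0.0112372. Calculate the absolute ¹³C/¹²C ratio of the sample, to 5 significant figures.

R_sample = R_standard × (δ¹³C/1000 + 1)
R_sample = 0.0112372 × (-45.9/1000 + 1) = 0.0112372 × 0.954100
R_sample = 0.0107214

0.010721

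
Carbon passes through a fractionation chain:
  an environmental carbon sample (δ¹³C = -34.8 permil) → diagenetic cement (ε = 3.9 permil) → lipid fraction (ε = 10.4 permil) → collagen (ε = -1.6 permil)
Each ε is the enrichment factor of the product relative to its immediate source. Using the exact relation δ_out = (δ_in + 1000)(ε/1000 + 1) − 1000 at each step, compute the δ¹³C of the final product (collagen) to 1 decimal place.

step 1: δ = (-34.80 + 1000)·(3.9/1000 + 1) − 1000 = -31.04 permil
step 2: δ = (-31.04 + 1000)·(10.4/1000 + 1) − 1000 = -20.96 permil
step 3: δ = (-20.96 + 1000)·(-1.6/1000 + 1) − 1000 = -22.52 permil

-22.5 permil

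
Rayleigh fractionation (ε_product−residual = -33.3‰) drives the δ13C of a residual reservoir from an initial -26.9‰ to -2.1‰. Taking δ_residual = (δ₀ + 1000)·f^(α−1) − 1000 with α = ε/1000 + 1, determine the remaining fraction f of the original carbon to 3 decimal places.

0.470

α − 1 = ε/1000 = -0.0333
(δ_res + 1000)/(δ₀ + 1000) = (-2.1 + 1000)/(-26.9 + 1000) = 997.9/973.1 = 1.025486
f = 1.025486^(1/-0.0333) = exp(ln(1.025486)/-0.0333) = exp(0.02517/-0.0333)
f = exp(-0.7557) = 0.4697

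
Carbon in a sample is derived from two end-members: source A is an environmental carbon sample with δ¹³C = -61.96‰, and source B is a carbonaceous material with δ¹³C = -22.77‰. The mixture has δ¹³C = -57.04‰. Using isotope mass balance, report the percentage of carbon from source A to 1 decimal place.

87.4%

δ_mix = f_A·δ_A + (1 − f_A)·δ_B  ⇒  f_A = (δ_mix − δ_B)/(δ_A − δ_B)
f_A = (-57.04 − (-22.77)) / (-61.96 − (-22.77))
f_A = -34.27 / -39.19 = 0.8745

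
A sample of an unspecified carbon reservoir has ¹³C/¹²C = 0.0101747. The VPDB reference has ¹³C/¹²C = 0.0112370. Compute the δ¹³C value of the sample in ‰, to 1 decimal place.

-94.5‰

δ¹³C = (R_sample / R_standard − 1) × 1000
R_sample / R_standard = 0.0101747 / 0.0112370 = 0.905464
δ¹³C = (0.905464 − 1) × 1000 = -94.54‰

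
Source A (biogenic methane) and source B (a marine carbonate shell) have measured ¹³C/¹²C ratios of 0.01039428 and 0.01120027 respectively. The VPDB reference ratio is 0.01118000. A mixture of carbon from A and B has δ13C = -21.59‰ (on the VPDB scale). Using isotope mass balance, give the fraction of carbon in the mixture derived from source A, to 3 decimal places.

δ_A = (0.01039428/0.01118000 − 1)×1000 = (0.929721 − 1)×1000 = -70.279‰
δ_B = (0.01120027/0.01118000 − 1)×1000 = (1.001813 − 1)×1000 = 1.813‰
f_A = (δ_mix − δ_B)/(δ_A − δ_B) = (-21.59 − (1.813))/(-70.279 − (1.813))
f_A = -23.403 / -72.092 = 0.3246

0.325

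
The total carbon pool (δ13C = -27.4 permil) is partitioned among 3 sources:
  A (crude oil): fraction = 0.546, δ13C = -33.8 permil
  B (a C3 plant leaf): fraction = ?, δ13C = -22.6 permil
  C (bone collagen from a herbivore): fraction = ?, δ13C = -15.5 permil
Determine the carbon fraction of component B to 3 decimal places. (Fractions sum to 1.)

Let f_B and f_C be the unknown fractions; fractions sum to 1 so f_B + f_C = 0.454.
Mass balance: Σ fᵢ·δᵢ = δ_bulk ⇒ f_B·(-22.6) + f_C·(-15.5) = -27.4 − (-18.455) = -8.945
Substitute f_C = 0.454 − f_B:
f_B·(-22.6 − -15.5) = -8.945 − 0.454×(-15.5) = -1.908
f_B = -1.908 / -7.1 = 0.2688

0.269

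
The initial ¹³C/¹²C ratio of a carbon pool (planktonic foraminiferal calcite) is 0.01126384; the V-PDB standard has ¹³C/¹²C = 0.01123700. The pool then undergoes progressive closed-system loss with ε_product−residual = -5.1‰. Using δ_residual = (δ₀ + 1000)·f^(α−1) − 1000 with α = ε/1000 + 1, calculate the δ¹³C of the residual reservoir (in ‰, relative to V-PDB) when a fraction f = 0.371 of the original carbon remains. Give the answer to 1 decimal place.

δ₀ = (0.01126384/0.01123700 − 1)×1000 = (1.002389 − 1)×1000 = 2.389‰
α − 1 = ε/1000 = -0.0051
f^(α−1) = 0.371^(-0.0051) = 1.005070
δ_res = (2.389 + 1000) × 1.005070 − 1000 = 1007.470 − 1000 = 7.47‰

7.5‰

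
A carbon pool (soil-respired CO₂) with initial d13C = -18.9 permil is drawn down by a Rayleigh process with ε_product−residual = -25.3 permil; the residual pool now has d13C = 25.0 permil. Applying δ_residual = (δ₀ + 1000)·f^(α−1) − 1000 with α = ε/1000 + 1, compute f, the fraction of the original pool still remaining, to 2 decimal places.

0.18

α − 1 = ε/1000 = -0.0253
(δ_res + 1000)/(δ₀ + 1000) = (25.0 + 1000)/(-18.9 + 1000) = 1025.0/981.1 = 1.044746
f = 1.044746^(1/-0.0253) = exp(ln(1.044746)/-0.0253) = exp(0.04377/-0.0253)
f = exp(-1.7302) = 0.1773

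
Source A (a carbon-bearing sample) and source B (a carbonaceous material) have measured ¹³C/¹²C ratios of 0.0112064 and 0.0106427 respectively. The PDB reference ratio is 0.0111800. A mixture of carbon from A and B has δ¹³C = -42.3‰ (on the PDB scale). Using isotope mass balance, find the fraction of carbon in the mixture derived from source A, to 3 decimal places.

δ_A = (0.0112064/0.0111800 − 1)×1000 = (1.002361 − 1)×1000 = 2.361‰
δ_B = (0.0106427/0.0111800 − 1)×1000 = (0.951941 − 1)×1000 = -48.059‰
f_A = (δ_mix − δ_B)/(δ_A − δ_B) = (-42.3 − (-48.059))/(2.361 − (-48.059))
f_A = 5.759 / 50.420 = 0.1142

0.114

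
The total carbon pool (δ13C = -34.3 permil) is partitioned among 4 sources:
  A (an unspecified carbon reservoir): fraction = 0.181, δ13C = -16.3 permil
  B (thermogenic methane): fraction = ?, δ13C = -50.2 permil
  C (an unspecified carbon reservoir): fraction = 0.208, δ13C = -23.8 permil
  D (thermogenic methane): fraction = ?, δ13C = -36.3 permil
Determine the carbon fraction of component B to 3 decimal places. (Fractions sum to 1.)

Let f_B and f_D be the unknown fractions; fractions sum to 1 so f_B + f_D = 0.611.
Mass balance: Σ fᵢ·δᵢ = δ_bulk ⇒ f_B·(-50.2) + f_D·(-36.3) = -34.3 − (-7.901) = -26.399
Substitute f_D = 0.611 − f_B:
f_B·(-50.2 − -36.3) = -26.399 − 0.611×(-36.3) = -4.220
f_B = -4.220 / -13.9 = 0.3036

0.304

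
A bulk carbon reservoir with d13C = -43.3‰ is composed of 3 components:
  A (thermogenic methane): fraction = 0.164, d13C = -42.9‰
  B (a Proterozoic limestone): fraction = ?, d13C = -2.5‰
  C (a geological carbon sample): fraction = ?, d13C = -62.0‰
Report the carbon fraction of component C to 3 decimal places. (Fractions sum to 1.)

0.574

Let f_C and f_B be the unknown fractions; fractions sum to 1 so f_C + f_B = 0.836.
Mass balance: Σ fᵢ·δᵢ = δ_bulk ⇒ f_C·(-62.0) + f_B·(-2.5) = -43.3 − (-7.036) = -36.264
Substitute f_B = 0.836 − f_C:
f_C·(-62.0 − -2.5) = -36.264 − 0.836×(-2.5) = -34.174
f_C = -34.174 / -59.5 = 0.5744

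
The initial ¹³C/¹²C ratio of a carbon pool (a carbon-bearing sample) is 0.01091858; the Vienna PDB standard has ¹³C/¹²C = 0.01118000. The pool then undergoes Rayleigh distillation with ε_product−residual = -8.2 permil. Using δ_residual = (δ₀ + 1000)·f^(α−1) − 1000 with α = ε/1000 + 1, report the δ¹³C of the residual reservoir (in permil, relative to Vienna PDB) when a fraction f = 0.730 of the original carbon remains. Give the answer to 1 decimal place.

-20.9 permil

δ₀ = (0.01091858/0.01118000 − 1)×1000 = (0.976617 − 1)×1000 = -23.383 permil
α − 1 = ε/1000 = -0.0082
f^(α−1) = 0.730^(-0.0082) = 1.002584
δ_res = (-23.383 + 1000) × 1.002584 − 1000 = 979.141 − 1000 = -20.86 permil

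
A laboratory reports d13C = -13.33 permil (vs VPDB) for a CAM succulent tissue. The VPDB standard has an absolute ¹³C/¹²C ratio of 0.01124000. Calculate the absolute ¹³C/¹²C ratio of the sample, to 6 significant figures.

0.0110902

R_sample = R_standard × (d13C/1000 + 1)
R_sample = 0.01124000 × (-13.33/1000 + 1) = 0.01124000 × 0.986670
R_sample = 0.0110902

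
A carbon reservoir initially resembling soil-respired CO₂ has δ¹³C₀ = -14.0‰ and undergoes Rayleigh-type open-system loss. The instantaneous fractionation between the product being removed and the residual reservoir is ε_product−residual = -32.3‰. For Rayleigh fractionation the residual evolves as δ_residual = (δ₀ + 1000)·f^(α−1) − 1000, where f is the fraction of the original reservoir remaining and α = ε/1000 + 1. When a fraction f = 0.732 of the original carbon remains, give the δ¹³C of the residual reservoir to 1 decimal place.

-4.0‰

Rayleigh residual: δ_res = (δ₀ + 1000)·f^(α−1) − 1000
α = ε/1000 + 1 = 0.96770, so α − 1 = -0.03230
f^(α−1) = 0.732^(-0.03230) = 1.010128
δ_res = (-14.0 + 1000) × 1.010128 − 1000 = 995.986 − 1000 = -4.01‰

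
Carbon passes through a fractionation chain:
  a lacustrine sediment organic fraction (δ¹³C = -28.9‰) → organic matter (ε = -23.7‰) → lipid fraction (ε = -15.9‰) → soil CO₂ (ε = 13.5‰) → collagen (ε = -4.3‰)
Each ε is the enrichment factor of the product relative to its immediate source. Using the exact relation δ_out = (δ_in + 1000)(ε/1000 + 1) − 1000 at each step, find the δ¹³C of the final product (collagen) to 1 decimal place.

-58.5‰

step 1: δ = (-28.90 + 1000)·(-23.7/1000 + 1) − 1000 = -51.92‰
step 2: δ = (-51.92 + 1000)·(-15.9/1000 + 1) − 1000 = -66.99‰
step 3: δ = (-66.99 + 1000)·(13.5/1000 + 1) − 1000 = -54.39‰
step 4: δ = (-54.39 + 1000)·(-4.3/1000 + 1) − 1000 = -58.46‰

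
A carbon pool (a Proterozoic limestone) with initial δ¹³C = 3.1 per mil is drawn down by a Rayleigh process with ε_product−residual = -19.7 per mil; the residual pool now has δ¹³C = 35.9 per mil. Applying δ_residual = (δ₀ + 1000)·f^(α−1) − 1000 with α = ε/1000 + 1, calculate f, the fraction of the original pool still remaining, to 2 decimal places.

α − 1 = ε/1000 = -0.0197
(δ_res + 1000)/(δ₀ + 1000) = (35.9 + 1000)/(3.1 + 1000) = 1035.9/1003.1 = 1.032699
f = 1.032699^(1/-0.0197) = exp(ln(1.032699)/-0.0197) = exp(0.03218/-0.0197)
f = exp(-1.6333) = 0.1953

0.20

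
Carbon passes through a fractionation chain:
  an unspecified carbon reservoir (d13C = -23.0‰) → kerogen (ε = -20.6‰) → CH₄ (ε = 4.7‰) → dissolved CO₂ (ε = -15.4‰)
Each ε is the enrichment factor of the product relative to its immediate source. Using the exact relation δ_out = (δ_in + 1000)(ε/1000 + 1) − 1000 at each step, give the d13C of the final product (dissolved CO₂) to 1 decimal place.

-53.4‰

step 1: δ = (-23.00 + 1000)·(-20.6/1000 + 1) − 1000 = -43.13‰
step 2: δ = (-43.13 + 1000)·(4.7/1000 + 1) − 1000 = -38.63‰
step 3: δ = (-38.63 + 1000)·(-15.4/1000 + 1) − 1000 = -53.43‰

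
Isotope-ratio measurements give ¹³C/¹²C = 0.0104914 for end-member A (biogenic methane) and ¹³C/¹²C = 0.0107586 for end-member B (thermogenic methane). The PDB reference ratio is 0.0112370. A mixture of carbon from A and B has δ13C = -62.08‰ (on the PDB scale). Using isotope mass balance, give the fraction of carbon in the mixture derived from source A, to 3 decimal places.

0.820

δ_A = (0.0104914/0.0112370 − 1)×1000 = (0.933648 − 1)×1000 = -66.352‰
δ_B = (0.0107586/0.0112370 − 1)×1000 = (0.957426 − 1)×1000 = -42.574‰
f_A = (δ_mix − δ_B)/(δ_A − δ_B) = (-62.08 − (-42.574))/(-66.352 − (-42.574))
f_A = -19.506 / -23.779 = 0.8203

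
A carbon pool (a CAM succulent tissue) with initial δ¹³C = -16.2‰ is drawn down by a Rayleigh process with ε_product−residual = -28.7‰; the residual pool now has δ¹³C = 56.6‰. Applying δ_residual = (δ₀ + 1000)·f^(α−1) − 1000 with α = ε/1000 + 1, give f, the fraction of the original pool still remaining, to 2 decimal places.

0.08

α − 1 = ε/1000 = -0.0287
(δ_res + 1000)/(δ₀ + 1000) = (56.6 + 1000)/(-16.2 + 1000) = 1056.6/983.8 = 1.073999
f = 1.073999^(1/-0.0287) = exp(ln(1.073999)/-0.0287) = exp(0.07139/-0.0287)
f = exp(-2.4874) = 0.0831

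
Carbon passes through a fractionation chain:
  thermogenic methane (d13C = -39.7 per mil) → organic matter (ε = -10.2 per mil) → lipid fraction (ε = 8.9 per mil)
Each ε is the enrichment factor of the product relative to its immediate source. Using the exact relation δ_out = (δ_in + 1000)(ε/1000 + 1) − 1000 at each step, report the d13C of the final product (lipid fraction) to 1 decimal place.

step 1: δ = (-39.70 + 1000)·(-10.2/1000 + 1) − 1000 = -49.50 per mil
step 2: δ = (-49.50 + 1000)·(8.9/1000 + 1) − 1000 = -41.04 per mil

-41.0 per mil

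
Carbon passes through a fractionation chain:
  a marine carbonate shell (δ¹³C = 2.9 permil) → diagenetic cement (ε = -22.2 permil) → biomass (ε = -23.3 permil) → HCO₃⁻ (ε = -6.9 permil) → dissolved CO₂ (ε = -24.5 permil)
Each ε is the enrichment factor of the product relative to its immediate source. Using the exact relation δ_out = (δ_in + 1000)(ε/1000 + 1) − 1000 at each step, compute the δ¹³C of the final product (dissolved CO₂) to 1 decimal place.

-72.1 permil

step 1: δ = (2.90 + 1000)·(-22.2/1000 + 1) − 1000 = -19.36 permil
step 2: δ = (-19.36 + 1000)·(-23.3/1000 + 1) − 1000 = -42.21 permil
step 3: δ = (-42.21 + 1000)·(-6.9/1000 + 1) − 1000 = -48.82 permil
step 4: δ = (-48.82 + 1000)·(-24.5/1000 + 1) − 1000 = -72.13 permil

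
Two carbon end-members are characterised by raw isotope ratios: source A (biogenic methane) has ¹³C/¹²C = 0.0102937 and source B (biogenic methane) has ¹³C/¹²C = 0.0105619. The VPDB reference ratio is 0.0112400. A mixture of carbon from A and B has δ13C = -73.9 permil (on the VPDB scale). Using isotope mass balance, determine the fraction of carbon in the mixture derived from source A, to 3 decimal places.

δ_A = (0.0102937/0.0112400 − 1)×1000 = (0.915810 − 1)×1000 = -84.190 permil
δ_B = (0.0105619/0.0112400 − 1)×1000 = (0.939671 − 1)×1000 = -60.329 permil
f_A = (δ_mix − δ_B)/(δ_A − δ_B) = (-73.9 − (-60.329))/(-84.190 − (-60.329))
f_A = -13.571 / -23.861 = 0.5687

0.569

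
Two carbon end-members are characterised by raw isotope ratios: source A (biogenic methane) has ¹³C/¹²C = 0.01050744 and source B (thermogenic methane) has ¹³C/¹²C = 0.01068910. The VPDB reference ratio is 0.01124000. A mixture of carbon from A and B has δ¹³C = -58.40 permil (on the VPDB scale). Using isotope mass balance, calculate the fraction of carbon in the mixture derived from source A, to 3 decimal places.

0.581

δ_A = (0.01050744/0.01124000 − 1)×1000 = (0.934826 − 1)×1000 = -65.174 permil
δ_B = (0.01068910/0.01124000 − 1)×1000 = (0.950988 − 1)×1000 = -49.012 permil
f_A = (δ_mix − δ_B)/(δ_A − δ_B) = (-58.40 − (-49.012))/(-65.174 − (-49.012))
f_A = -9.388 / -16.162 = 0.5808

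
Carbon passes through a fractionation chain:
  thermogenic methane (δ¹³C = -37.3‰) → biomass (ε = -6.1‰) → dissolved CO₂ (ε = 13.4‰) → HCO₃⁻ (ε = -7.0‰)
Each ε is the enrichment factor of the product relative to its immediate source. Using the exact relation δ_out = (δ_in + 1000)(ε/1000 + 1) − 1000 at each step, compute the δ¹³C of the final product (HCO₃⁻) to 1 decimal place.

step 1: δ = (-37.30 + 1000)·(-6.1/1000 + 1) − 1000 = -43.17‰
step 2: δ = (-43.17 + 1000)·(13.4/1000 + 1) − 1000 = -30.35‰
step 3: δ = (-30.35 + 1000)·(-7.0/1000 + 1) − 1000 = -37.14‰

-37.1‰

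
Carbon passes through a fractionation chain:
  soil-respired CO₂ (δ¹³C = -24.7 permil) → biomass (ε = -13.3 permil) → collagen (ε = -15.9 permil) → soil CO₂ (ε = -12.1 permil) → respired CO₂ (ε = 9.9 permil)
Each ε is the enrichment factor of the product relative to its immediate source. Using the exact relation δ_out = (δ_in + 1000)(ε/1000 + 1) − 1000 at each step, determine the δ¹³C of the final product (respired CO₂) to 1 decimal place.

step 1: δ = (-24.70 + 1000)·(-13.3/1000 + 1) − 1000 = -37.67 permil
step 2: δ = (-37.67 + 1000)·(-15.9/1000 + 1) − 1000 = -52.97 permil
step 3: δ = (-52.97 + 1000)·(-12.1/1000 + 1) − 1000 = -64.43 permil
step 4: δ = (-64.43 + 1000)·(9.9/1000 + 1) − 1000 = -55.17 permil

-55.2 permil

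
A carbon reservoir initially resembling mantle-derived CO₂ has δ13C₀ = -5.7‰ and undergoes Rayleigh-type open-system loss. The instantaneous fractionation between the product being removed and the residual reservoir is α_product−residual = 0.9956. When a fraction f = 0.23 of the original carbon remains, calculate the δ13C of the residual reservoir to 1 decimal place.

Rayleigh residual: δ_res = (δ₀ + 1000)·f^(α−1) − 1000
α − 1 = -0.00440
f^(α−1) = 0.23^(-0.00440) = 1.006488
δ_res = (-5.7 + 1000) × 1.006488 − 1000 = 1000.751 − 1000 = 0.75‰

0.8‰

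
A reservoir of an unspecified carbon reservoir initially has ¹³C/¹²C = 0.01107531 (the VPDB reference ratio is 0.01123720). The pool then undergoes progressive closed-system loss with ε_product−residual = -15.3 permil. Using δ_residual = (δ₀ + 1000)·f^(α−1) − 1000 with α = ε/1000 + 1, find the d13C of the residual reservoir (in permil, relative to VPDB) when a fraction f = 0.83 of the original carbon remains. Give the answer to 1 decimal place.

-11.6 permil

δ₀ = (0.01107531/0.01123720 − 1)×1000 = (0.985593 − 1)×1000 = -14.407 permil
α − 1 = ε/1000 = -0.0153
f^(α−1) = 0.83^(-0.0153) = 1.002855
δ_res = (-14.407 + 1000) × 1.002855 − 1000 = 988.407 − 1000 = -11.59 permil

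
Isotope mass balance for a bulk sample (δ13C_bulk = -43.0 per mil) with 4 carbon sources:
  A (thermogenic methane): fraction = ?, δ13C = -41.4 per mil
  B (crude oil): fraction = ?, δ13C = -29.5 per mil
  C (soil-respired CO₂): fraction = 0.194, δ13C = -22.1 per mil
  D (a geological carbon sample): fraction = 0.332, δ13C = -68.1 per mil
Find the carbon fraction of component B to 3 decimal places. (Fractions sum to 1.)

0.296

Let f_B and f_A be the unknown fractions; fractions sum to 1 so f_B + f_A = 0.474.
Mass balance: Σ fᵢ·δᵢ = δ_bulk ⇒ f_B·(-29.5) + f_A·(-41.4) = -43.0 − (-26.897) = -16.103
Substitute f_A = 0.474 − f_B:
f_B·(-29.5 − -41.4) = -16.103 − 0.474×(-41.4) = 3.520
f_B = 3.520 / 11.9 = 0.2958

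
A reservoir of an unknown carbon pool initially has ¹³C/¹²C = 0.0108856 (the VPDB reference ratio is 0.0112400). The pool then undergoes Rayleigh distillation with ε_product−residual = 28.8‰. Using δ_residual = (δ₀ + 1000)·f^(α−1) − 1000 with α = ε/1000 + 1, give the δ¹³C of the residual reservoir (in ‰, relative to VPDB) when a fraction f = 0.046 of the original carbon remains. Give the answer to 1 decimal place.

δ₀ = (0.0108856/0.0112400 − 1)×1000 = (0.968470 − 1)×1000 = -31.530‰
α − 1 = ε/1000 = 0.0288
f^(α−1) = 0.046^(0.0288) = 0.915140
δ_res = (-31.530 + 1000) × 0.915140 − 1000 = 886.285 − 1000 = -113.71‰

-113.7‰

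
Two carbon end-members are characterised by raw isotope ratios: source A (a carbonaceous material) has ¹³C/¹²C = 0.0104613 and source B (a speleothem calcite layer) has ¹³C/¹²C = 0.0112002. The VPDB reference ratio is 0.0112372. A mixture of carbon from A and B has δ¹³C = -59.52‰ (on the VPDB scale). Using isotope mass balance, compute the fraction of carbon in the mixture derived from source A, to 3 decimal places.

δ_A = (0.0104613/0.0112372 − 1)×1000 = (0.930953 − 1)×1000 = -69.047‰
δ_B = (0.0112002/0.0112372 − 1)×1000 = (0.996707 − 1)×1000 = -3.293‰
f_A = (δ_mix − δ_B)/(δ_A − δ_B) = (-59.52 − (-3.293))/(-69.047 − (-3.293))
f_A = -56.227 / -65.755 = 0.8551

0.855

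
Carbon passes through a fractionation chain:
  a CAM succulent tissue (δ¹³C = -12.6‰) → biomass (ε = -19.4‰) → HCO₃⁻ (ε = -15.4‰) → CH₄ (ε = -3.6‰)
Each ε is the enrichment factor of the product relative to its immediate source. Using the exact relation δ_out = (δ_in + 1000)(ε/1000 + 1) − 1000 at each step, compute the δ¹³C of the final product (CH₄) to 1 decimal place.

step 1: δ = (-12.60 + 1000)·(-19.4/1000 + 1) − 1000 = -31.76‰
step 2: δ = (-31.76 + 1000)·(-15.4/1000 + 1) − 1000 = -46.67‰
step 3: δ = (-46.67 + 1000)·(-3.6/1000 + 1) − 1000 = -50.10‰

-50.1‰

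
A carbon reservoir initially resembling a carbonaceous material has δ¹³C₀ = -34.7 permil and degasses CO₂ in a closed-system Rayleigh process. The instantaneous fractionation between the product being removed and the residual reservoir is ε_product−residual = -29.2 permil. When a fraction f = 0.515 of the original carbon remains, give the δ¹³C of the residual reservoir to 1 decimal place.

-15.8 permil

Rayleigh residual: δ_res = (δ₀ + 1000)·f^(α−1) − 1000
α = ε/1000 + 1 = 0.97080, so α − 1 = -0.02920
f^(α−1) = 0.515^(-0.02920) = 1.019566
δ_res = (-34.7 + 1000) × 1.019566 − 1000 = 984.187 − 1000 = -15.81 permil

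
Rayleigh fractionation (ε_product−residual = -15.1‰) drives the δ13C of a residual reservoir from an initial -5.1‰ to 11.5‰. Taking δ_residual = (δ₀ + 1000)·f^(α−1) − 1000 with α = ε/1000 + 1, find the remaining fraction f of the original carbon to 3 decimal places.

0.334

α − 1 = ε/1000 = -0.0151
(δ_res + 1000)/(δ₀ + 1000) = (11.5 + 1000)/(-5.1 + 1000) = 1011.5/994.9 = 1.016685
f = 1.016685^(1/-0.0151) = exp(ln(1.016685)/-0.0151) = exp(0.01655/-0.0151)
f = exp(-1.0959) = 0.3343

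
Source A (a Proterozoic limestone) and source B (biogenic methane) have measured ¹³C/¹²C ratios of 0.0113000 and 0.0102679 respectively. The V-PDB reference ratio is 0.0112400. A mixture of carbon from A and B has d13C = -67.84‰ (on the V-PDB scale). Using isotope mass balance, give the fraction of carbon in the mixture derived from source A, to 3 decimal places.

δ_A = (0.0113000/0.0112400 − 1)×1000 = (1.005338 − 1)×1000 = 5.338‰
δ_B = (0.0102679/0.0112400 − 1)×1000 = (0.913514 − 1)×1000 = -86.486‰
f_A = (δ_mix − δ_B)/(δ_A − δ_B) = (-67.84 − (-86.486))/(5.338 − (-86.486))
f_A = 18.646 / 91.824 = 0.2031

0.203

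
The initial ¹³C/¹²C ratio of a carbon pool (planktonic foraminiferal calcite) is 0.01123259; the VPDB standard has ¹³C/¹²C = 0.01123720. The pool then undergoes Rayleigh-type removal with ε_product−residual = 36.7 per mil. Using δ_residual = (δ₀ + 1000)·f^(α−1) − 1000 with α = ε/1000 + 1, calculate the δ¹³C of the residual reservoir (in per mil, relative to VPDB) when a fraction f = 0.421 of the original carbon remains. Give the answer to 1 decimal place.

δ₀ = (0.01123259/0.01123720 − 1)×1000 = (0.999590 − 1)×1000 = -0.410 per mil
α − 1 = ε/1000 = 0.0367
f^(α−1) = 0.421^(0.0367) = 0.968749
δ_res = (-0.410 + 1000) × 0.968749 − 1000 = 968.351 − 1000 = -31.65 per mil

-31.6 per mil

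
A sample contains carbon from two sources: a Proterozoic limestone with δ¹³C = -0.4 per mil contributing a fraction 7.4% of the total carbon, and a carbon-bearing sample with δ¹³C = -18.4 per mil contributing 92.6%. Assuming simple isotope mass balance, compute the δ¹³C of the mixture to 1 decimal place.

δ_mix = f_A·δ_A + f_B·δ_B
δ_mix = 0.074 × (-0.4) + 0.926 × (-18.4)
δ_mix = -0.03 + -17.04 = -17.07 per mil

-17.1 per mil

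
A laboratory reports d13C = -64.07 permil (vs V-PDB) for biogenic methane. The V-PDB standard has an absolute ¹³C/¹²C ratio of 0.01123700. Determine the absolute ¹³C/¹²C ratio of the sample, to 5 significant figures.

R_sample = R_standard × (d13C/1000 + 1)
R_sample = 0.01123700 × (-64.07/1000 + 1) = 0.01123700 × 0.935930
R_sample = 0.0105170

0.010517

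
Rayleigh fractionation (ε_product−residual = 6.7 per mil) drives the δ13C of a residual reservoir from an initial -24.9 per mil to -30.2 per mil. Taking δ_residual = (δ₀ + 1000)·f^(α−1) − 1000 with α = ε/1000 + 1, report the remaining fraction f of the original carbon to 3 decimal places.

α − 1 = ε/1000 = 0.0067
(δ_res + 1000)/(δ₀ + 1000) = (-30.2 + 1000)/(-24.9 + 1000) = 969.8/975.1 = 0.994565
f = 0.994565^(1/0.0067) = exp(ln(0.994565)/0.0067) = exp(-0.00545/0.0067)
f = exp(-0.8135) = 0.4433

0.443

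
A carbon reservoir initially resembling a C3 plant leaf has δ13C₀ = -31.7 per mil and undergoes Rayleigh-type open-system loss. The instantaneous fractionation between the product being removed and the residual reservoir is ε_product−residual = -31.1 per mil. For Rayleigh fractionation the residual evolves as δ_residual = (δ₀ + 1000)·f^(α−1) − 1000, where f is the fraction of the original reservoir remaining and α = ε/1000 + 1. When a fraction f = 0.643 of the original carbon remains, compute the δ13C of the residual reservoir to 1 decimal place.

Rayleigh residual: δ_res = (δ₀ + 1000)·f^(α−1) − 1000
α = ε/1000 + 1 = 0.96890, so α − 1 = -0.03110
f^(α−1) = 0.643^(-0.03110) = 1.013829
δ_res = (-31.7 + 1000) × 1.013829 − 1000 = 981.690 − 1000 = -18.31 per mil

-18.3 per mil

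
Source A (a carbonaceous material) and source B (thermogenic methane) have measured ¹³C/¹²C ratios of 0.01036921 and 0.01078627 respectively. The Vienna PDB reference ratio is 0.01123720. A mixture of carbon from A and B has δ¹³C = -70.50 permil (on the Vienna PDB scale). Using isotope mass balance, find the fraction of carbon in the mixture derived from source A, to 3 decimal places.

δ_A = (0.01036921/0.01123720 − 1)×1000 = (0.922757 − 1)×1000 = -77.243 permil
δ_B = (0.01078627/0.01123720 − 1)×1000 = (0.959872 − 1)×1000 = -40.128 permil
f_A = (δ_mix − δ_B)/(δ_A − δ_B) = (-70.50 − (-40.128))/(-77.243 − (-40.128))
f_A = -30.372 / -37.114 = 0.8183

0.818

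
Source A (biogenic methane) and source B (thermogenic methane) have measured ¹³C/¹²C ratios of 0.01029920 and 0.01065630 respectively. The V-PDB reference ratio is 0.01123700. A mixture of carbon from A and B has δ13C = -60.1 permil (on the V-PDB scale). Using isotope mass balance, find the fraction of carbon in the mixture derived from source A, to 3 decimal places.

δ_A = (0.01029920/0.01123700 − 1)×1000 = (0.916544 − 1)×1000 = -83.456 permil
δ_B = (0.01065630/0.01123700 − 1)×1000 = (0.948323 − 1)×1000 = -51.677 permil
f_A = (δ_mix − δ_B)/(δ_A − δ_B) = (-60.1 − (-51.677))/(-83.456 − (-51.677))
f_A = -8.423 / -31.779 = 0.2650

0.265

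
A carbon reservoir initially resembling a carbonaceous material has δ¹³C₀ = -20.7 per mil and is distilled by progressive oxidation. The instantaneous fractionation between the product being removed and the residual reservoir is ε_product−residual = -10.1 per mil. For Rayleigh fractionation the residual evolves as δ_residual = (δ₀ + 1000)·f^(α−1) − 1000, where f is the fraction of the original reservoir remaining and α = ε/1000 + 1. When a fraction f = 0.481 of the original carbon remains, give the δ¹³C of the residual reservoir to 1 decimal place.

-13.4 per mil

Rayleigh residual: δ_res = (δ₀ + 1000)·f^(α−1) − 1000
α = ε/1000 + 1 = 0.98990, so α − 1 = -0.01010
f^(α−1) = 0.481^(-0.01010) = 1.007419
δ_res = (-20.7 + 1000) × 1.007419 − 1000 = 986.566 − 1000 = -13.43 per mil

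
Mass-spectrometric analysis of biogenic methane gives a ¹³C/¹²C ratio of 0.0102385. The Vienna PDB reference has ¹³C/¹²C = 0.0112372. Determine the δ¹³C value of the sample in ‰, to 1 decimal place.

-88.9‰

δ¹³C = (R_sample / R_standard − 1) × 1000
R_sample / R_standard = 0.0102385 / 0.0112372 = 0.911126
δ¹³C = (0.911126 − 1) × 1000 = -88.87‰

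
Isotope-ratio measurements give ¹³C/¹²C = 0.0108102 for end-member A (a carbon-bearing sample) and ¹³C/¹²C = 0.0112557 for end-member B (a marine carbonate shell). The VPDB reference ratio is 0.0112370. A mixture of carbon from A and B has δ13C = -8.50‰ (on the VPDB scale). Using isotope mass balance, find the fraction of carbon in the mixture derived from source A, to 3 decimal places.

δ_A = (0.0108102/0.0112370 − 1)×1000 = (0.962018 − 1)×1000 = -37.982‰
δ_B = (0.0112557/0.0112370 − 1)×1000 = (1.001664 − 1)×1000 = 1.664‰
f_A = (δ_mix − δ_B)/(δ_A − δ_B) = (-8.50 − (1.664))/(-37.982 − (1.664))
f_A = -10.164 / -39.646 = 0.2564

0.256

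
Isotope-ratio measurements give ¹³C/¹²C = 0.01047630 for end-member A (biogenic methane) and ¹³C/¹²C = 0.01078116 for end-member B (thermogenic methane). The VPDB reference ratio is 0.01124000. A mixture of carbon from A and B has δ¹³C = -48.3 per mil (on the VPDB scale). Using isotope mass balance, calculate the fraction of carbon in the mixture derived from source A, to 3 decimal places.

δ_A = (0.01047630/0.01124000 − 1)×1000 = (0.932055 − 1)×1000 = -67.945 per mil
δ_B = (0.01078116/0.01124000 − 1)×1000 = (0.959178 − 1)×1000 = -40.822 per mil
f_A = (δ_mix − δ_B)/(δ_A − δ_B) = (-48.3 − (-40.822))/(-67.945 − (-40.822))
f_A = -7.478 / -27.123 = 0.2757

0.276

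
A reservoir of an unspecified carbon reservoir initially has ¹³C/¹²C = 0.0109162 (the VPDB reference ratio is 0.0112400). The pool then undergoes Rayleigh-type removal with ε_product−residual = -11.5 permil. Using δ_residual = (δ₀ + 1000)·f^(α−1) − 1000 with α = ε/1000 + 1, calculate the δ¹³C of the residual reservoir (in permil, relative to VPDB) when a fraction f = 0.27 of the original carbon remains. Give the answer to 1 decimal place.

-14.1 permil

δ₀ = (0.0109162/0.0112400 − 1)×1000 = (0.971192 − 1)×1000 = -28.808 permil
α − 1 = ε/1000 = -0.0115
f^(α−1) = 0.27^(-0.0115) = 1.015171
δ_res = (-28.808 + 1000) × 1.015171 − 1000 = 985.926 − 1000 = -14.07 permil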